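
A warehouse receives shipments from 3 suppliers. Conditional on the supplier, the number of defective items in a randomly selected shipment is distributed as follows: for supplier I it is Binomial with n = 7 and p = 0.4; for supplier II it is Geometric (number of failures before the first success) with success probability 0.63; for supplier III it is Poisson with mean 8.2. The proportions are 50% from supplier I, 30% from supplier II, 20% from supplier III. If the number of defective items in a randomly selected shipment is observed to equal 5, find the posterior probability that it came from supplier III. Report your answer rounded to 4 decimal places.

0.2978

Likelihoods P(X=5 | ·): I: 0.0774144; II: 0.00436867; III: 0.0848542.
Posterior ∝ prior × likelihood. Numerator for III: 0.2·0.0848542 = 0.0169708.
Normalizing constant: 0.5·0.0774144 + 0.3·0.00436867 + 0.2·0.0848542 = 0.0569886.
P(III | observation) = 0.0169708 / 0.0569886 = 0.297793.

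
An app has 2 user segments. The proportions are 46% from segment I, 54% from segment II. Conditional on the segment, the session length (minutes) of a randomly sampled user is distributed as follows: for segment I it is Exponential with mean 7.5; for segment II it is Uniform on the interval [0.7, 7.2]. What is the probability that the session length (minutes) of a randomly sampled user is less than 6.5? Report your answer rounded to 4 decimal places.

0.7485

Conditional on each segment, P(X < 6.5): I: 0.57965; II: 0.892308.
By total probability, P(X < 6.5) = 0.46·0.57965 + 0.54·0.892308 = 0.748485.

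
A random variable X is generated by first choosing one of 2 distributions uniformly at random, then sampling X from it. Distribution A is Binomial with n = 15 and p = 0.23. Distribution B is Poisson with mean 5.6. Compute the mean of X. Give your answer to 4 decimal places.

Component means — A: 3.45; B: 5.6.
E[X] = 0.5·3.45 + 0.5·5.6 = 4.525.

4.5250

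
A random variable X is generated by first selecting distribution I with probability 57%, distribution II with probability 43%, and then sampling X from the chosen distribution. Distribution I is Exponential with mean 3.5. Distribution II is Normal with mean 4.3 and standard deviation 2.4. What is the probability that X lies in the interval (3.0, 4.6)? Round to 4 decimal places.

Conditional on each component, P(3.0 < X < 4.6): I: 0.155707; II: 0.255714.
By total probability, P(3.0 < X < 4.6) = 0.57·0.155707 + 0.43·0.255714 = 0.19871.

0.1987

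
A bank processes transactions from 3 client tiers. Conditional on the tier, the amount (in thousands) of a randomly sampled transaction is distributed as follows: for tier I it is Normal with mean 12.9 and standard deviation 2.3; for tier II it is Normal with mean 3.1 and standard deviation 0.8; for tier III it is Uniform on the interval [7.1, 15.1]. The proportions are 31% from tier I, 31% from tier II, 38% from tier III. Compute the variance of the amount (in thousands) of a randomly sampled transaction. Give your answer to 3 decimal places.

Per component, I: μ=12.9, E[X²]=171.7; II: μ=3.1, E[X²]=10.25; III: μ=11.1, E[X²]=128.543.
E[X] = 0.31·12.9 + 0.31·3.1 + 0.38·11.1 = 9.178.
E[X²] = 0.31·171.7 + 0.31·10.25 + 0.38·128.543 = 105.251.
Var(X) = E[X²] − (E[X])² = 105.251 − 84.2357 = 21.0153.

21.015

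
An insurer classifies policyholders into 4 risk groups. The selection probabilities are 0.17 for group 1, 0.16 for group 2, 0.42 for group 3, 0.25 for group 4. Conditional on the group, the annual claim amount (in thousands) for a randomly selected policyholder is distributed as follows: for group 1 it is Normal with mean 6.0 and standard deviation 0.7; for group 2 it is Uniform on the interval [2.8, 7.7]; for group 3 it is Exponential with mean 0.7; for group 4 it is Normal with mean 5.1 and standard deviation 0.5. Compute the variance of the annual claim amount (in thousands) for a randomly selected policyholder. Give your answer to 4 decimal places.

Per component, 1: μ=6, E[X²]=36.49; 2: μ=5.25, E[X²]=29.5633; 3: μ=0.7, E[X²]=0.98; 4: μ=5.1, E[X²]=26.26.
E[X] = 0.17·6 + 0.16·5.25 + 0.42·0.7 + 0.25·5.1 = 3.429.
E[X²] = 0.17·36.49 + 0.16·29.5633 + 0.42·0.98 + 0.25·26.26 = 17.91.
Var(X) = E[X²] − (E[X])² = 17.91 − 11.758 = 6.15199.

6.1520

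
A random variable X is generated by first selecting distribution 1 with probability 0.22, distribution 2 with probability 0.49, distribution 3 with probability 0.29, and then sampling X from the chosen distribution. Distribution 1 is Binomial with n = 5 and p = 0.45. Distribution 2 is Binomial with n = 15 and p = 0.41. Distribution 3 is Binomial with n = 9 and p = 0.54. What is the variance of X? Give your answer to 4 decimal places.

Per component, 1: μ=2.25, E[X²]=6.3; 2: μ=6.15, E[X²]=41.451; 3: μ=4.86, E[X²]=25.8552.
E[X] = 0.22·2.25 + 0.49·6.15 + 0.29·4.86 = 4.9179.
E[X²] = 0.22·6.3 + 0.49·41.451 + 0.29·25.8552 = 29.195.
Var(X) = E[X²] − (E[X])² = 29.195 − 24.1857 = 5.00926.

5.0093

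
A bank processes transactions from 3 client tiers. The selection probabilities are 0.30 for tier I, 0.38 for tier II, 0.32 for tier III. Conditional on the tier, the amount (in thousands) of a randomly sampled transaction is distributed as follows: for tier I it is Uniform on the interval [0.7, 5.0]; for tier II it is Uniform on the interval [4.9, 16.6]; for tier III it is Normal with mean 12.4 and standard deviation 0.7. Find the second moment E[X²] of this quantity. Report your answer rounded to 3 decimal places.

100.508

For each component E[X²] = Var + (mean)², giving I: 9.66333; II: 126.97; III: 154.25.
Overall E[X²] = 0.3·9.66333 + 0.38·126.97 + 0.32·154.25 = 100.508.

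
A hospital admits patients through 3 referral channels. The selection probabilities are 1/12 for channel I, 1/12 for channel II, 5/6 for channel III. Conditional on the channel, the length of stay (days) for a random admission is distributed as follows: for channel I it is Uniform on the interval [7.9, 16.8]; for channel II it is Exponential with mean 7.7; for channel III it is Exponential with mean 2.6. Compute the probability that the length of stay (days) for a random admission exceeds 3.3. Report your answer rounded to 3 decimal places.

Conditional on each channel, P(X > 3.3): I: 1; II: 0.651439; III: 0.281048.
By total probability, P(X > 3.3) = 0.0833333·1 + 0.0833333·0.651439 + 0.833333·0.281048 = 0.371826.

0.372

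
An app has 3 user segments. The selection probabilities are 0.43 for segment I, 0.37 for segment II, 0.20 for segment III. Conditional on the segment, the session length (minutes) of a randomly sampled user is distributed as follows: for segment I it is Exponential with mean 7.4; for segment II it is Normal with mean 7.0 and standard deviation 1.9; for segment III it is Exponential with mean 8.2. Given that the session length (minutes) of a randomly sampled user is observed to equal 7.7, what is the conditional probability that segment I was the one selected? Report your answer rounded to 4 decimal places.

0.2000

Likelihoods f(7.7 | ·): I: 0.0477383; II: 0.196192; III: 0.047684.
Posterior ∝ prior × likelihood. Numerator for I: 0.43·0.0477383 = 0.0205275.
Normalizing constant: 0.43·0.0477383 + 0.37·0.196192 + 0.2·0.047684 = 0.102655.
P(I | observation) = 0.0205275 / 0.102655 = 0.199965.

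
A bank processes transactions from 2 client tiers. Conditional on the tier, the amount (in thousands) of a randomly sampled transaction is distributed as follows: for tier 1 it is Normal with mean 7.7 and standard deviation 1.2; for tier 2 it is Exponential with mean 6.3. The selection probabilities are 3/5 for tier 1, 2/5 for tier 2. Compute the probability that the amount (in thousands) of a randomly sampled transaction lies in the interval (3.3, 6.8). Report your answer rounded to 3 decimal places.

0.237

Conditional on each tier, P(3.3 < X < 6.8): 1: 0.226504; 2: 0.252449.
By total probability, P(3.3 < X < 6.8) = 0.6·0.226504 + 0.4·0.252449 = 0.236882.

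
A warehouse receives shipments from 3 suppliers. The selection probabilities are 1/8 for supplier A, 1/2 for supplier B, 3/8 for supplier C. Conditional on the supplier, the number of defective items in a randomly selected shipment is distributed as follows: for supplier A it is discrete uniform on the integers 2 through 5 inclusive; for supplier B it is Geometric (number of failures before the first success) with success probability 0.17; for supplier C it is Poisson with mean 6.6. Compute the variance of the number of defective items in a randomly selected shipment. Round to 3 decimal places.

18.114

Per component, A: μ=3.5, E[X²]=13.5; B: μ=4.88235, E[X²]=52.5571; C: μ=6.6, E[X²]=50.16.
E[X] = 0.125·3.5 + 0.5·4.88235 + 0.375·6.6 = 5.35368.
E[X²] = 0.125·13.5 + 0.5·52.5571 + 0.375·50.16 = 46.776.
Var(X) = E[X²] − (E[X])² = 46.776 − 28.6619 = 18.1142.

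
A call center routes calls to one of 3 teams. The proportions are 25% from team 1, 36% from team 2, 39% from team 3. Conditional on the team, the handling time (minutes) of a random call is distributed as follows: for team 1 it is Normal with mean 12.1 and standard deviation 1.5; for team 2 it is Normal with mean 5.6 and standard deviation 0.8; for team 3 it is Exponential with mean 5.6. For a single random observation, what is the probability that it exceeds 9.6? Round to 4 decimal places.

0.3083

Conditional on each team, P(X > 9.6): 1: 0.95221; 2: 2.86652e-07; 3: 0.180092.
By total probability, P(X > 9.6) = 0.25·0.95221 + 0.36·2.86652e-07 + 0.39·0.180092 = 0.308289.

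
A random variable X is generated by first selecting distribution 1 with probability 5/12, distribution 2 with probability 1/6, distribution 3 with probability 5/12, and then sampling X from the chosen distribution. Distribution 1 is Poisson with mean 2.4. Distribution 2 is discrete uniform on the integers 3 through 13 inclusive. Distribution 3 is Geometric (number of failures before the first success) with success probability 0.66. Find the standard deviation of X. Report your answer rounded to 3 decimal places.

Per component, 1: μ=2.4, E[X²]=8.16; 2: μ=8, E[X²]=74; 3: μ=0.515152, E[X²]=1.04591.
E[X] = 0.416667·2.4 + 0.166667·8 + 0.416667·0.515152 = 2.54798.
E[X²] = 0.416667·8.16 + 0.166667·74 + 0.416667·1.04591 = 16.1691.
Var(X) = E[X²] − (E[X])² = 16.1691 − 6.4922 = 9.67693.
SD(X) = √9.67693 = 3.11078.

3.111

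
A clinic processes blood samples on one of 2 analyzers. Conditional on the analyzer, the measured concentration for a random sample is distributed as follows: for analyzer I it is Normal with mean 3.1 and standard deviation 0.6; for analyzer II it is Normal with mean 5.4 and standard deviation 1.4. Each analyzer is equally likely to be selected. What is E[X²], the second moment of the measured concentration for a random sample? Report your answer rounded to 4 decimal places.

For each component E[X²] = Var + (mean)², giving I: 9.97; II: 31.12.
Overall E[X²] = 0.5·9.97 + 0.5·31.12 = 20.545.

20.5450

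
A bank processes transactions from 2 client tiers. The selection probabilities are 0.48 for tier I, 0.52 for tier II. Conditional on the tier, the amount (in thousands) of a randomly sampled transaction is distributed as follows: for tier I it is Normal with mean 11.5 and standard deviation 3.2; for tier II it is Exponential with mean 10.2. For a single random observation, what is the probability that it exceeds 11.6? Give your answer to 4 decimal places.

Conditional on each tier, P(X > 11.6): I: 0.487535; II: 0.320698.
By total probability, P(X > 11.6) = 0.48·0.487535 + 0.52·0.320698 = 0.40078.

0.4008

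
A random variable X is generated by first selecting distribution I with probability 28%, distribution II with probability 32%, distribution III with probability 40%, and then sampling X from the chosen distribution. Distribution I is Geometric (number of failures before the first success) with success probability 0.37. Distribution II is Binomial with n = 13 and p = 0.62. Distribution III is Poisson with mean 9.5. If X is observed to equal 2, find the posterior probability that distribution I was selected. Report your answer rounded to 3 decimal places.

Likelihoods P(X=2 | ·): I: 0.146853; II: 0.000715315; III: 0.00337769.
Posterior ∝ prior × likelihood. Numerator for I: 0.28·0.146853 = 0.0411188.
Normalizing constant: 0.28·0.146853 + 0.32·0.000715315 + 0.4·0.00337769 = 0.0426988.
P(I | observation) = 0.0411188 / 0.0426988 = 0.962997.

0.963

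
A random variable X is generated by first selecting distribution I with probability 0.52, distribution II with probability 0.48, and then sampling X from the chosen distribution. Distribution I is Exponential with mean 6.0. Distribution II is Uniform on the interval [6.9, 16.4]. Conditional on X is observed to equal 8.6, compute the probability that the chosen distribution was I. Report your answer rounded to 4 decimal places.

0.2903

Likelihoods f(8.6 | ·): I: 0.0397521; II: 0.105263.
Posterior ∝ prior × likelihood. Numerator for I: 0.52·0.0397521 = 0.0206711.
Normalizing constant: 0.52·0.0397521 + 0.48·0.105263 = 0.0711974.
P(I | observation) = 0.0206711 / 0.0711974 = 0.290335.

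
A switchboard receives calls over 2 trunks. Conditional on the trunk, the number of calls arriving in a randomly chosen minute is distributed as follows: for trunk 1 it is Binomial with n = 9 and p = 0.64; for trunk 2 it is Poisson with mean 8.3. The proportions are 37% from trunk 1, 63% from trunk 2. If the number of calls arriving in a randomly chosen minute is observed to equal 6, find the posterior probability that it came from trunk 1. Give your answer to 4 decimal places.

Likelihoods P(X=6 | ·): 1: 0.269319; 2: 0.112847.
Posterior ∝ prior × likelihood. Numerator for 1: 0.37·0.269319 = 0.0996479.
Normalizing constant: 0.37·0.269319 + 0.63·0.112847 = 0.170742.
P(1 | observation) = 0.0996479 / 0.170742 = 0.583618.

0.5836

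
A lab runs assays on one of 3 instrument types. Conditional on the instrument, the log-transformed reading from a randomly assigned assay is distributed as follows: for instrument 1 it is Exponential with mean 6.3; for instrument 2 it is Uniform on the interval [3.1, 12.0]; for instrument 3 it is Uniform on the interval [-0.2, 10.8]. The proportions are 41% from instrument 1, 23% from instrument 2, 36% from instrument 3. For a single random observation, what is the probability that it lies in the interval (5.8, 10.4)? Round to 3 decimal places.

0.354

Conditional on each instrument, P(5.8 < X < 10.4): 1: 0.206369; 2: 0.516854; 3: 0.418182.
By total probability, P(5.8 < X < 10.4) = 0.41·0.206369 + 0.23·0.516854 + 0.36·0.418182 = 0.354033.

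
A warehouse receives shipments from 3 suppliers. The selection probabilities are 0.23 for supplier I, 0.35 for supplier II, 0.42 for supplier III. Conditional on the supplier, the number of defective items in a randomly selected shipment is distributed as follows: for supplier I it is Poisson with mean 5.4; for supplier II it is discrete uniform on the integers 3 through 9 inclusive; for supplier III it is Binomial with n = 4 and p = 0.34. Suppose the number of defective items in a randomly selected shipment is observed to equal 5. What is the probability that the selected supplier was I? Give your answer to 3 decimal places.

0.443

Likelihoods P(X=5 | ·): I: 0.172821; II: 0.142857; III: 0.
Posterior ∝ prior × likelihood. Numerator for I: 0.23·0.172821 = 0.0397489.
Normalizing constant: 0.23·0.172821 + 0.35·0.142857 + 0.42·0 = 0.0897489.
P(I | observation) = 0.0397489 / 0.0897489 = 0.44289.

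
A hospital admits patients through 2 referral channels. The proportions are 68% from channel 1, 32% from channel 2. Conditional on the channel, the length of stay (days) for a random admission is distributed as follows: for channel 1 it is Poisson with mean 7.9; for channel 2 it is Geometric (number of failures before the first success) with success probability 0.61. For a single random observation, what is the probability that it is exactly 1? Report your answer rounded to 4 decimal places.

0.0781

Conditional on each channel, P(X = 1): 1: 0.00292887; 2: 0.2379.
By total probability, P(X = 1) = 0.68·0.00292887 + 0.32·0.2379 = 0.0781196.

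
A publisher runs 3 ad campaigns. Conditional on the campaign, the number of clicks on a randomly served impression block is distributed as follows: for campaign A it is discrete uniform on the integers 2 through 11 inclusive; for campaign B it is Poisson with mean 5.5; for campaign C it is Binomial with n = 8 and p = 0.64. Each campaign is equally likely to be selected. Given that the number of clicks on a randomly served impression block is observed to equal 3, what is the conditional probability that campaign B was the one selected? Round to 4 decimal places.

Likelihoods P(X=3 | ·): A: 0.1; B: 0.113323; C: 0.0887647.
Posterior ∝ prior × likelihood. Numerator for B: 0.333333·0.113323 = 0.0377743.
Normalizing constant: 0.333333·0.1 + 0.333333·0.113323 + 0.333333·0.0887647 = 0.100696.
P(B | observation) = 0.0377743 / 0.100696 = 0.375132.

0.3751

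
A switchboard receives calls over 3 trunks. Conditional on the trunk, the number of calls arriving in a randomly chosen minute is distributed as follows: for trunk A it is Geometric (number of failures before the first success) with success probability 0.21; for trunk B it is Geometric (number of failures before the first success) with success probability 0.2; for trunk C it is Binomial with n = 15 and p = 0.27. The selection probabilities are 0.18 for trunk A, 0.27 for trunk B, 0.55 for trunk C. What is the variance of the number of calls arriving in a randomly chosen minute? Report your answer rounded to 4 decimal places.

10.2619

Per component, A: μ=3.7619, E[X²]=32.0658; B: μ=4, E[X²]=36; C: μ=4.05, E[X²]=19.359.
E[X] = 0.18·3.7619 + 0.27·4 + 0.55·4.05 = 3.98464.
E[X²] = 0.18·32.0658 + 0.27·36 + 0.55·19.359 = 26.1393.
Var(X) = E[X²] − (E[X])² = 26.1393 − 15.8774 = 10.2619.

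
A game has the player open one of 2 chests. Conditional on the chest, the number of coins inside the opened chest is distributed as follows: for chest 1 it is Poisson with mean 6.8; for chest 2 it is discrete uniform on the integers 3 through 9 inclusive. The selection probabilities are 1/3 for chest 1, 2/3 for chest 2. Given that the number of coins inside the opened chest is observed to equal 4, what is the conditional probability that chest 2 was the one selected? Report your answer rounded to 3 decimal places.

0.742

Likelihoods P(X=4 | ·): 1: 0.0992252; 2: 0.142857.
Posterior ∝ prior × likelihood. Numerator for 2: 0.666667·0.142857 = 0.0952381.
Normalizing constant: 0.333333·0.0992252 + 0.666667·0.142857 = 0.128313.
P(2 | observation) = 0.0952381 / 0.128313 = 0.742232.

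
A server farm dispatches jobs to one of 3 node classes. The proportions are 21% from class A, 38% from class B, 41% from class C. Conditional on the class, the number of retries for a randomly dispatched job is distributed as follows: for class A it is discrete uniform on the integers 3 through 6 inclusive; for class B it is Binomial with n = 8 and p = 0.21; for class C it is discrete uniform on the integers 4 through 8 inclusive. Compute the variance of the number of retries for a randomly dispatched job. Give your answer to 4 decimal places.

5.3228

Per component, A: μ=4.5, E[X²]=21.5; B: μ=1.68, E[X²]=4.1496; C: μ=6, E[X²]=38.
E[X] = 0.21·4.5 + 0.38·1.68 + 0.41·6 = 4.0434.
E[X²] = 0.21·21.5 + 0.38·4.1496 + 0.41·38 = 21.6718.
Var(X) = E[X²] − (E[X])² = 21.6718 − 16.3491 = 5.32276.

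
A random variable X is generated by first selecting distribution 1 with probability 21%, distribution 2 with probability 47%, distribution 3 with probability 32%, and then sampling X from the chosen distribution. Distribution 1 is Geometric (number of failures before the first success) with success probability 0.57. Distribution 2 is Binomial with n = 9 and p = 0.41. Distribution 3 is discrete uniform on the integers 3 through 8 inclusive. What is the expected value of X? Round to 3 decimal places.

Component means — 1: 0.754386; 2: 3.69; 3: 5.5.
E[X] = 0.21·0.754386 + 0.47·3.69 + 0.32·5.5 = 3.65272.

3.653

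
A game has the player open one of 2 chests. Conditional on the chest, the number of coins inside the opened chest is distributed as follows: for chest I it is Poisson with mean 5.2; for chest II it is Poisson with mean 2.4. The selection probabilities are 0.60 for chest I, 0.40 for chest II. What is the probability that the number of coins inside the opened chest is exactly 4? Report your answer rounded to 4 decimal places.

0.1510

Conditional on each chest, P(X = 4): I: 0.168063; II: 0.125408.
By total probability, P(X = 4) = 0.6·0.168063 + 0.4·0.125408 = 0.151001.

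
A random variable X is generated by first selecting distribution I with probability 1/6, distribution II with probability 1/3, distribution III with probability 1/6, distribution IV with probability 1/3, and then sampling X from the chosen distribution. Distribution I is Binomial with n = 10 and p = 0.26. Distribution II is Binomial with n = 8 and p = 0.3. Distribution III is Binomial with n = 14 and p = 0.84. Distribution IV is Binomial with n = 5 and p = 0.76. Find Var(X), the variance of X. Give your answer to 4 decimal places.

12.5163

Per component, I: μ=2.6, E[X²]=8.684; II: μ=2.4, E[X²]=7.44; III: μ=11.76, E[X²]=140.179; IV: μ=3.8, E[X²]=15.352.
E[X] = 0.166667·2.6 + 0.333333·2.4 + 0.166667·11.76 + 0.333333·3.8 = 4.46.
E[X²] = 0.166667·8.684 + 0.333333·7.44 + 0.166667·140.179 + 0.333333·15.352 = 32.4079.
Var(X) = E[X²] − (E[X])² = 32.4079 − 19.8916 = 12.5163.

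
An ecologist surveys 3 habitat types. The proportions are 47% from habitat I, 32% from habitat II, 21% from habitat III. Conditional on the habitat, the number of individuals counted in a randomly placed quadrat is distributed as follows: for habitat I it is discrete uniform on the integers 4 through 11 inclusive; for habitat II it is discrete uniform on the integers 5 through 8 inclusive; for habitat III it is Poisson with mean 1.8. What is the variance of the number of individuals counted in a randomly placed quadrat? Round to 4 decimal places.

Per component, I: μ=7.5, E[X²]=61.5; II: μ=6.5, E[X²]=43.5; III: μ=1.8, E[X²]=5.04.
E[X] = 0.47·7.5 + 0.32·6.5 + 0.21·1.8 = 5.983.
E[X²] = 0.47·61.5 + 0.32·43.5 + 0.21·5.04 = 43.8834.
Var(X) = E[X²] − (E[X])² = 43.8834 − 35.7963 = 8.08711.

8.0871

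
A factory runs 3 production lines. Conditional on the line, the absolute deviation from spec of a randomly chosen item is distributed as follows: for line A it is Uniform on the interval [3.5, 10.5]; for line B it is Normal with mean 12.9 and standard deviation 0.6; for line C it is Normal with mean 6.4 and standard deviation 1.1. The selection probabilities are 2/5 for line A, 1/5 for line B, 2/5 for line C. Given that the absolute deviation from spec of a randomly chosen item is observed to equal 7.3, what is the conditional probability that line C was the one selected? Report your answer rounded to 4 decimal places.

Likelihoods f(7.3 | ·): A: 0.142857; B: 8.06903e-20; C: 0.25951.
Posterior ∝ prior × likelihood. Numerator for C: 0.4·0.25951 = 0.103804.
Normalizing constant: 0.4·0.142857 + 0.2·8.06903e-20 + 0.4·0.25951 = 0.160947.
P(C | observation) = 0.103804 / 0.160947 = 0.644958.

0.6450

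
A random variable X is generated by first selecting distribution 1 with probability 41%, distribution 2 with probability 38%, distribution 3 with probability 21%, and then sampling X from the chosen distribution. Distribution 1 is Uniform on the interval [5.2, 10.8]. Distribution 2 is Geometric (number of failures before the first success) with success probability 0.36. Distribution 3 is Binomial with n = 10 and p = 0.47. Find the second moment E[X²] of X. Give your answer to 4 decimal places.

35.5510

For each component E[X²] = Var + (mean)², giving 1: 66.6133; 2: 8.09877; 3: 24.581.
Overall E[X²] = 0.41·66.6133 + 0.38·8.09877 + 0.21·24.581 = 35.551.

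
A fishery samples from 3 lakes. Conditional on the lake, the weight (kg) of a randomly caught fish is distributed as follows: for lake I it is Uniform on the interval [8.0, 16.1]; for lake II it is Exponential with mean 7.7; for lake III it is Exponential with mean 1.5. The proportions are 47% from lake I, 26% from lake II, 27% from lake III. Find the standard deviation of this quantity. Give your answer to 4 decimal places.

Per component, I: μ=12.05, E[X²]=150.67; II: μ=7.7, E[X²]=118.58; III: μ=1.5, E[X²]=4.5.
E[X] = 0.47·12.05 + 0.26·7.7 + 0.27·1.5 = 8.0705.
E[X²] = 0.47·150.67 + 0.26·118.58 + 0.27·4.5 = 102.861.
Var(X) = E[X²] − (E[X])² = 102.861 − 65.133 = 37.7277.
SD(X) = √37.7277 = 6.14229.

6.1423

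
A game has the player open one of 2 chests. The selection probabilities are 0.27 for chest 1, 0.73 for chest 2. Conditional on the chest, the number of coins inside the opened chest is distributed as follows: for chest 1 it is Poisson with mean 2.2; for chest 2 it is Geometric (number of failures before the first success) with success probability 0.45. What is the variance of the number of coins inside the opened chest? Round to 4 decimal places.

Per component, 1: μ=2.2, E[X²]=7.04; 2: μ=1.22222, E[X²]=4.20988.
E[X] = 0.27·2.2 + 0.73·1.22222 = 1.48622.
E[X²] = 0.27·7.04 + 0.73·4.20988 = 4.97401.
Var(X) = E[X²] − (E[X])² = 4.97401 − 2.20886 = 2.76515.

2.7652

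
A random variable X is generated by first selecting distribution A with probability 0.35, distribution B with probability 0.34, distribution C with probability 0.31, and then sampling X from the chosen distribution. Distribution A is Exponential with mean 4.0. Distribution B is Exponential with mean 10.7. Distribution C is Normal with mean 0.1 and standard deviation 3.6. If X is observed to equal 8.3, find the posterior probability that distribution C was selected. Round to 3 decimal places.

0.091

Likelihoods f(8.3 | ·): A: 0.0313891; B: 0.0430263; C: 0.00827921.
Posterior ∝ prior × likelihood. Numerator for C: 0.31·0.00827921 = 0.00256655.
Normalizing constant: 0.35·0.0313891 + 0.34·0.0430263 + 0.31·0.00827921 = 0.0281817.
P(C | observation) = 0.00256655 / 0.0281817 = 0.0910717.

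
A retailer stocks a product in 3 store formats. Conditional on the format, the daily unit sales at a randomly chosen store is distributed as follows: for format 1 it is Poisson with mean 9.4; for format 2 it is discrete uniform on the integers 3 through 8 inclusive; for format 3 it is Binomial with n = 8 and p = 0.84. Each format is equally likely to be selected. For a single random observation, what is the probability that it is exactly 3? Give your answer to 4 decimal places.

Conditional on each format, P(X = 3): 1: 0.0114515; 2: 0.166667; 3: 0.00348037.
By total probability, P(X = 3) = 0.333333·0.0114515 + 0.333333·0.166667 + 0.333333·0.00348037 = 0.0605329.

0.0605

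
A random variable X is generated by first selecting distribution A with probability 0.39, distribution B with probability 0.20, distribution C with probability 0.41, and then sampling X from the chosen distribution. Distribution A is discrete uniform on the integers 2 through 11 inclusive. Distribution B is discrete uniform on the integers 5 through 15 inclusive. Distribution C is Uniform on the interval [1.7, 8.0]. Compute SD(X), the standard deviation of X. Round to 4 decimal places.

Per component, A: μ=6.5, E[X²]=50.5; B: μ=10, E[X²]=110; C: μ=4.85, E[X²]=26.83.
E[X] = 0.39·6.5 + 0.2·10 + 0.41·4.85 = 6.5235.
E[X²] = 0.39·50.5 + 0.2·110 + 0.41·26.83 = 52.6953.
Var(X) = E[X²] − (E[X])² = 52.6953 − 42.5561 = 10.1392.
SD(X) = √10.1392 = 3.18422.

3.1842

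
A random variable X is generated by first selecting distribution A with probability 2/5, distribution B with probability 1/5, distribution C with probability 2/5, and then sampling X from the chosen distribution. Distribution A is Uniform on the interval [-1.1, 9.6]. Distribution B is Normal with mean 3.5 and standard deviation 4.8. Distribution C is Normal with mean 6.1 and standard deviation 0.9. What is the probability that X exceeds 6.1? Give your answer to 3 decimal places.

Conditional on each component, P(X > 6.1): A: 0.327103; B: 0.294024; C: 0.5.
By total probability, P(X > 6.1) = 0.4·0.327103 + 0.2·0.294024 + 0.4·0.5 = 0.389646.

0.390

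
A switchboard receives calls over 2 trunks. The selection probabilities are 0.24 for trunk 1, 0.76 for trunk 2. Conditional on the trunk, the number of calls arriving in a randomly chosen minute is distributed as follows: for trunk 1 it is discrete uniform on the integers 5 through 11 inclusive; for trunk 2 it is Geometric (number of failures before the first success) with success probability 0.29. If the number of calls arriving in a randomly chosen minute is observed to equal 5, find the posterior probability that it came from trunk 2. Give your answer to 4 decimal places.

Likelihoods P(X=5 | ·): 1: 0.142857; 2: 0.0523227.
Posterior ∝ prior × likelihood. Numerator for 2: 0.76·0.0523227 = 0.0397652.
Normalizing constant: 0.24·0.142857 + 0.76·0.0523227 = 0.0740509.
P(2 | observation) = 0.0397652 / 0.0740509 = 0.536998.

0.5370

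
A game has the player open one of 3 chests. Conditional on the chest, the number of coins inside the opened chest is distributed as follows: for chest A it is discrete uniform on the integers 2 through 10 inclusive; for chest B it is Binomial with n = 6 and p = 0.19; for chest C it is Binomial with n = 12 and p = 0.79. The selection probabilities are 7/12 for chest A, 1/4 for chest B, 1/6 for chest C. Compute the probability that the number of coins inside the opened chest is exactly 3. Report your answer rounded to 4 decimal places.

Conditional on each chest, P(X = 3): A: 0.111111; B: 0.0729031; C: 8.61544e-05.
By total probability, P(X = 3) = 0.583333·0.111111 + 0.25·0.0729031 + 0.166667·8.61544e-05 = 0.0830549.

0.0831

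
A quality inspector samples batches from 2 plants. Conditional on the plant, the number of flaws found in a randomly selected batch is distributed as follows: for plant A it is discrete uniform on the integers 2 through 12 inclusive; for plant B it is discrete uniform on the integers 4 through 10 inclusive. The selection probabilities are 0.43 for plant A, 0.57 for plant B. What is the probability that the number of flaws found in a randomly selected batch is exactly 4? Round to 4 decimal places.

0.1205

Conditional on each plant, P(X = 4): A: 0.0909091; B: 0.142857.
By total probability, P(X = 4) = 0.43·0.0909091 + 0.57·0.142857 = 0.120519.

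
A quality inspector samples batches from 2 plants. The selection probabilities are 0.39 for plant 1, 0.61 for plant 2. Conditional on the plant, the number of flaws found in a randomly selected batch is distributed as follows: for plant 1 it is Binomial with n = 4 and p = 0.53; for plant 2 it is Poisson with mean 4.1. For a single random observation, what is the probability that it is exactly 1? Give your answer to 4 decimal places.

0.1273

Conditional on each plant, P(X = 1): 1: 0.220105; 2: 0.067948.
By total probability, P(X = 1) = 0.39·0.220105 + 0.61·0.067948 = 0.127289.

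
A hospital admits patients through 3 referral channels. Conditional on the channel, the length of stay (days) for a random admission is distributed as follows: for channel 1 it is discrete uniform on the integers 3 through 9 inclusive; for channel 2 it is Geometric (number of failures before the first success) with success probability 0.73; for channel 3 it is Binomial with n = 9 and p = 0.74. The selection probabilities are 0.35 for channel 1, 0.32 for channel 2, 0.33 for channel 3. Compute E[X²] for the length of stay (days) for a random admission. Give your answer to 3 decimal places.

For each component E[X²] = Var + (mean)², giving 1: 40; 2: 0.64346; 3: 46.0872.
Overall E[X²] = 0.35·40 + 0.32·0.64346 + 0.33·46.0872 = 29.4147.

29.415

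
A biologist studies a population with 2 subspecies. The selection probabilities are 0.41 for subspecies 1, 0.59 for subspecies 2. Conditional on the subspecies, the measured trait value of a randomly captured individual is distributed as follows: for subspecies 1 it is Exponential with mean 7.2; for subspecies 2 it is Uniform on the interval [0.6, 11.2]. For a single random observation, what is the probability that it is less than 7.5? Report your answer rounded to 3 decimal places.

0.649

Conditional on each subspecies, P(X < 7.5): 1: 0.647134; 2: 0.650943.
By total probability, P(X < 7.5) = 0.41·0.647134 + 0.59·0.650943 = 0.649382.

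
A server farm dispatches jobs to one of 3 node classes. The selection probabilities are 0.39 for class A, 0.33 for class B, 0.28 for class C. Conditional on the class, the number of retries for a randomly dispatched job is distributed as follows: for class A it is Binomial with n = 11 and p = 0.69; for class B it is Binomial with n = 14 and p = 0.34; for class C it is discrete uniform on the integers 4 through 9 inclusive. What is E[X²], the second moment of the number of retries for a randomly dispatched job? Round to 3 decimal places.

44.545

For each component E[X²] = Var + (mean)², giving A: 59.961; B: 25.7992; C: 45.1667.
Overall E[X²] = 0.39·59.961 + 0.33·25.7992 + 0.28·45.1667 = 44.5452.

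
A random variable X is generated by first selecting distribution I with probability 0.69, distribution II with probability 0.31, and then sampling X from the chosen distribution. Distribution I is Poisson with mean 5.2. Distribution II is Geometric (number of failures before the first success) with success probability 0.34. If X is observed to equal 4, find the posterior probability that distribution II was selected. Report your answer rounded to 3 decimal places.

0.147

Likelihoods P(X=4 | ·): I: 0.168063; II: 0.0645141.
Posterior ∝ prior × likelihood. Numerator for II: 0.31·0.0645141 = 0.0199994.
Normalizing constant: 0.69·0.168063 + 0.31·0.0645141 = 0.135962.
P(II | observation) = 0.0199994 / 0.135962 = 0.147095.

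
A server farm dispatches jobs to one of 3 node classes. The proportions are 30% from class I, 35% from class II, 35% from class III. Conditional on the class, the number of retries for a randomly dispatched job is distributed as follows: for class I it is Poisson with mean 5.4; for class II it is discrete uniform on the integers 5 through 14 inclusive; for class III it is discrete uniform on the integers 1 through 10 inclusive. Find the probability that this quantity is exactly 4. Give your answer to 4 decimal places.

Conditional on each class, P(X = 4): I: 0.16002; II: 0; III: 0.1.
By total probability, P(X = 4) = 0.3·0.16002 + 0.35·0 + 0.35·0.1 = 0.0830059.

0.0830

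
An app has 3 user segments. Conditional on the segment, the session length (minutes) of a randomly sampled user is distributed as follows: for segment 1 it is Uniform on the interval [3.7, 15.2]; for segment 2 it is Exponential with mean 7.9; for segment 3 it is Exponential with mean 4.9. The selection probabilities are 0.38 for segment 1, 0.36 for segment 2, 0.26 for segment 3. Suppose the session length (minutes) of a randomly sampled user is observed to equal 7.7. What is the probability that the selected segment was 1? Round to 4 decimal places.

Likelihoods f(7.7 | ·): 1: 0.0869565; 2: 0.047761; 3: 0.0423976.
Posterior ∝ prior × likelihood. Numerator for 1: 0.38·0.0869565 = 0.0330435.
Normalizing constant: 0.38·0.0869565 + 0.36·0.047761 + 0.26·0.0423976 = 0.0612608.
P(1 | observation) = 0.0330435 / 0.0612608 = 0.53939.

0.5394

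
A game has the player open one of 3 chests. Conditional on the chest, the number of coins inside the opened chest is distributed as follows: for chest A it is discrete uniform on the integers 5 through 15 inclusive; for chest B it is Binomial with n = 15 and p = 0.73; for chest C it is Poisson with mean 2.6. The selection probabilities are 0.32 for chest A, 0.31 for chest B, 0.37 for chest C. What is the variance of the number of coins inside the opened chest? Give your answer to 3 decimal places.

Per component, A: μ=10, E[X²]=110; B: μ=10.95, E[X²]=122.859; C: μ=2.6, E[X²]=9.36.
E[X] = 0.32·10 + 0.31·10.95 + 0.37·2.6 = 7.5565.
E[X²] = 0.32·110 + 0.31·122.859 + 0.37·9.36 = 76.7495.
Var(X) = E[X²] − (E[X])² = 76.7495 − 57.1007 = 19.6488.

19.649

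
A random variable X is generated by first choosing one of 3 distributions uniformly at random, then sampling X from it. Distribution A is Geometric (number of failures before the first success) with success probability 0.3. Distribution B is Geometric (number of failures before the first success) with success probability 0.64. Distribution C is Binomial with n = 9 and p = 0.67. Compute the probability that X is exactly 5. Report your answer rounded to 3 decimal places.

0.085

Conditional on each component, P(X = 5): A: 0.050421; B: 0.00386984; C: 0.201744.
By total probability, P(X = 5) = 0.333333·0.050421 + 0.333333·0.00386984 + 0.333333·0.201744 = 0.0853449.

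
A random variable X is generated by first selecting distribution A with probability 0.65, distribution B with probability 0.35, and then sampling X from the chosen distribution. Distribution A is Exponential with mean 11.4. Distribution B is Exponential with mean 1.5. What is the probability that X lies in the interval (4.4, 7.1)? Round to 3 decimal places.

Conditional on each component, P(4.4 < X < 7.1): A: 0.143358; B: 0.0444222.
By total probability, P(4.4 < X < 7.1) = 0.65·0.143358 + 0.35·0.0444222 = 0.10873.

0.109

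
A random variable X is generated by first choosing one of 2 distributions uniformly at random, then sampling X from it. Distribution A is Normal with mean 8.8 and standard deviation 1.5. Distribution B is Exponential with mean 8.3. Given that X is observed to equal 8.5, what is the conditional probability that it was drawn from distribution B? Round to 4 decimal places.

Likelihoods f(8.5 | ·): A: 0.260695; B: 0.0432676.
Posterior ∝ prior × likelihood. Numerator for B: 0.5·0.0432676 = 0.0216338.
Normalizing constant: 0.5·0.260695 + 0.5·0.0432676 = 0.151981.
P(B | observation) = 0.0216338 / 0.151981 = 0.142345.

0.1423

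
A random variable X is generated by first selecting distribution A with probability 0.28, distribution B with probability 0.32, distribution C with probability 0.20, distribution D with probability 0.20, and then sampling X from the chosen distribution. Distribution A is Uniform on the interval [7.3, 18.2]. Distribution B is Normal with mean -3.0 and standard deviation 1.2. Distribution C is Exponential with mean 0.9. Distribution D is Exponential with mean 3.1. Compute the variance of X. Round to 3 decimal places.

Per component, A: μ=12.75, E[X²]=172.463; B: μ=-3, E[X²]=10.44; C: μ=0.9, E[X²]=1.62; D: μ=3.1, E[X²]=19.22.
E[X] = 0.28·12.75 + 0.32·-3 + 0.2·0.9 + 0.2·3.1 = 3.41.
E[X²] = 0.28·172.463 + 0.32·10.44 + 0.2·1.62 + 0.2·19.22 = 55.7985.
Var(X) = E[X²] − (E[X])² = 55.7985 − 11.6281 = 44.1704.

44.170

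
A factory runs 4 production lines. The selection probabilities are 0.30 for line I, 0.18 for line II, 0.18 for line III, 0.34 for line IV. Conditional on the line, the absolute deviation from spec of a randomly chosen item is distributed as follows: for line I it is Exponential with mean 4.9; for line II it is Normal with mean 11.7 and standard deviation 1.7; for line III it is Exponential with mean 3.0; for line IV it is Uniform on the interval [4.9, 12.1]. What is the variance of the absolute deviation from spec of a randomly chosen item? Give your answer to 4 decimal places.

Per component, I: μ=4.9, E[X²]=48.02; II: μ=11.7, E[X²]=139.78; III: μ=3, E[X²]=18; IV: μ=8.5, E[X²]=76.57.
E[X] = 0.3·4.9 + 0.18·11.7 + 0.18·3 + 0.34·8.5 = 7.006.
E[X²] = 0.3·48.02 + 0.18·139.78 + 0.18·18 + 0.34·76.57 = 68.8402.
Var(X) = E[X²] − (E[X])² = 68.8402 − 49.084 = 19.7562.

19.7562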